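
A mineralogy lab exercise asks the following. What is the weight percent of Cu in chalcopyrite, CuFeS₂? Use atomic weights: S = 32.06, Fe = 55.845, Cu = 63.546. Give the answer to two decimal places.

34.63 mass %

Molar mass of CuFeS₂: 1·63.546 + 1·55.845 + 2·32.06 = 183.511 g/mol.
Mass of Cu per formula unit: 1 × 63.546 = 63.546 g.
Weight fraction Cu = 63.546 / 183.511 = 0.3463.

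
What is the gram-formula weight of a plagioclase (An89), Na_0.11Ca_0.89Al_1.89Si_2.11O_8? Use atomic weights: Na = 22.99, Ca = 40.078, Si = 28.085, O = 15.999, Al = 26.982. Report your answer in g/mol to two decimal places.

The formula mass is the sum 0.11(22.99) + 0.89(40.078) + 1.89(26.982) + 2.11(28.085) + 8(15.999).

276.45 g/mol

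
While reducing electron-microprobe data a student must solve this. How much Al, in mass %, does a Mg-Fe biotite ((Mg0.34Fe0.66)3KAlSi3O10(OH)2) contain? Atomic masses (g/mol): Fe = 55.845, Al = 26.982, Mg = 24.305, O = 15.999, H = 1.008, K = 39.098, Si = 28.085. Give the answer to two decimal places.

Molar mass of (Mg0.34Fe0.66)3KAlSi3O10(OH)2: 1.02·24.305 + 1.98·55.845 + 1·39.098 + 1·26.982 + 3·28.085 + 12·15.999 + 2·1.008 = 479.703 g/mol.
Mass of Al per formula unit: 1 × 26.982 = 26.982 g.
Weight fraction Al = 26.982 / 479.703 = 0.0562.

5.62 mass %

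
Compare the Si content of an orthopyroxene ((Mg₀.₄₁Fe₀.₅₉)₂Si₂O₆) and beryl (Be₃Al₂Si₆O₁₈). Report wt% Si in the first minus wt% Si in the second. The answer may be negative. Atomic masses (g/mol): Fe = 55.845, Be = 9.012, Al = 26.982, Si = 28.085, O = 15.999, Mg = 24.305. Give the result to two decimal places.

First mineral: 56.170 g Si in 237.991 g formula = 23.60 wt% Si.
Second mineral: 168.510 g Si in 537.492 g formula = 31.35 wt% Si.
23.60% − 31.35% gives a difference of -7.75 percentage points.

-7.75 percentage points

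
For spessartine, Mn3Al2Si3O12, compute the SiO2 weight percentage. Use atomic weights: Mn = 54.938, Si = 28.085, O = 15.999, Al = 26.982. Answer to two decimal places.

36.41 wt%

Molar mass of Mn3Al2Si3O12 = 3·54.938 + 2·26.982 + 3·28.085 + 12·15.999 = 495.021 g/mol.
Each formula unit contains 3 Si, equivalent to 3/1 = 3.0000 mol SiO2.
M(SiO2) = 1×28.085 + 2×15.999 = 60.083 g/mol.
Mass of SiO2 per formula unit = 3.0000 × 60.083 = 180.249 g.
SiO2 wt% = 180.249 / 495.021 × 100 = 36.41%.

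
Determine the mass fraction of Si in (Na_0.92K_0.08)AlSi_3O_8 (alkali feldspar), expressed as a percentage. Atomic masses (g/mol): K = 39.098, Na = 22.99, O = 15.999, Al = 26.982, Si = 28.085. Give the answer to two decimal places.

Formula mass = 0.92*22.99 + 0.08*39.098 + 1*26.982 + 3*28.085 + 8*15.999 = 263.508 g/mol, of which 84.255 g is Si.
So Si makes up 84.255/263.508 = 0.3197 of the mass, i.e. 31.97%.

31.97 mass %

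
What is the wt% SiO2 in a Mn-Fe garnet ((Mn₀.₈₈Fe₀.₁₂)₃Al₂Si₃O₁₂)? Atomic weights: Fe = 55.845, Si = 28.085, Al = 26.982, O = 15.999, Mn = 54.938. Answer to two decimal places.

36.39 wt%

M((Mn₀.₈₈Fe₀.₁₂)₃Al₂Si₃O₁₂) = 495.348 g/mol; M(SiO2) = 60.083 g/mol.
Moles SiO2 per formula unit = 3 Si ÷ 1 = 3.0000.
SiO2 fraction = (3.0000 × 60.083) / 495.348 = 180.249/495.348 = 0.3639.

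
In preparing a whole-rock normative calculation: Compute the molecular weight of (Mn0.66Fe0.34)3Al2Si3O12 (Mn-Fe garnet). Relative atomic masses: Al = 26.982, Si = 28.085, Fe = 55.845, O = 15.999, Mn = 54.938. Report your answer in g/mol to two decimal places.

495.95 g/mol

M = 1.98(54.938) + 1.02(55.845) + 2(26.982) + 3(28.085) + 12(15.999)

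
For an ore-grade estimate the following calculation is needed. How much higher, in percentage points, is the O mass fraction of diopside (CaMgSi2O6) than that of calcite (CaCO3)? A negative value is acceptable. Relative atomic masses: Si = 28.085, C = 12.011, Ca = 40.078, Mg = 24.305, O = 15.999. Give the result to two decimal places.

-3.63 percentage points

First mineral: 95.994 g O in 216.547 g formula = 44.33 wt% O.
Second mineral: 47.997 g O in 100.086 g formula = 47.96 wt% O.
44.33% − 47.96% gives a difference of -3.63 percentage points.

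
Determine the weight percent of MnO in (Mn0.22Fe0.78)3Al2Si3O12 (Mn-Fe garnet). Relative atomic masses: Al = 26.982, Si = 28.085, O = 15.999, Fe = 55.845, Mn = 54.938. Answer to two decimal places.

9.42 wt%

Molar mass of (Mn0.22Fe0.78)3Al2Si3O12 = 0.66*54.938 + 2.34*55.845 + 2*26.982 + 3*28.085 + 12*15.999 = 497.143 g/mol.
Each formula unit contains 0.66 Mn, equivalent to 0.66/1 = 0.6600 mol MnO.
M(MnO) = 1×54.938 + 1×15.999 = 70.937 g/mol.
Mass of MnO per formula unit = 0.6600 × 70.937 = 46.818 g.
MnO wt% = 46.818 / 497.143 × 100 = 9.42%.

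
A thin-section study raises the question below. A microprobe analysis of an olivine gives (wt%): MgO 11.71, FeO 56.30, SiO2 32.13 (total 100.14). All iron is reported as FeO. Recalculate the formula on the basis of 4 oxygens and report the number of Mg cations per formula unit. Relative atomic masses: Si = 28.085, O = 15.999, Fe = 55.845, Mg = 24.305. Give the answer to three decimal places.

0.542 Mg apfu

MgO: 11.71/40.304 = 0.29054 mol → 0.29054 mol Mg, 0.29054 mol O.
FeO: 56.30/71.844 = 0.78364 mol → 0.78364 mol Fe, 0.78364 mol O.
SiO2: 32.13/60.083 = 0.53476 mol → 0.53476 mol Si, 1.06952 mol O.
Total oxygen = 2.14370 mol. Normalization factor = 4/2.14370 = 1.86593.
Mg per 4 O = 0.29054 × 1.86593 = 0.542.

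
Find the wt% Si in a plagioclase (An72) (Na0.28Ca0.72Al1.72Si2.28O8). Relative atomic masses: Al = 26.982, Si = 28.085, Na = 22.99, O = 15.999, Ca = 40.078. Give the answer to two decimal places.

M(Na0.28Ca0.72Al1.72Si2.28O8) = 273.728 g/mol.
Si contributes 2.28 × 28.085 = 64.034 g per mole.
64.034/273.728 = 0.2339 → 23.39%.

23.39 wt%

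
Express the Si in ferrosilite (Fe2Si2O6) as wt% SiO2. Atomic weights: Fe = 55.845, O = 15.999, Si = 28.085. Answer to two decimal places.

Molar mass of Fe2Si2O6 = 2·55.845 + 2·28.085 + 6·15.999 = 263.854 g/mol.
Each formula unit contains 2 Si, equivalent to 2/1 = 2.0000 mol SiO2.
M(SiO2) = 1×28.085 + 2×15.999 = 60.083 g/mol.
Mass of SiO2 per formula unit = 2.0000 × 60.083 = 120.166 g.
SiO2 wt% = 120.166 / 263.854 × 100 = 45.54%.

45.54 wt%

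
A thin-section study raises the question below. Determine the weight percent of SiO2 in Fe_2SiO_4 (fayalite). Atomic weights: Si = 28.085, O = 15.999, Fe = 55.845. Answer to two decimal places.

29.49 wt%

Molar mass of Fe_2SiO_4 = 2·55.845 + 1·28.085 + 4·15.999 = 203.771 g/mol.
Each formula unit contains 1 Si, equivalent to 1/1 = 1.0000 mol SiO2.
M(SiO2) = 1×28.085 + 2×15.999 = 60.083 g/mol.
Mass of SiO2 per formula unit = 1.0000 × 60.083 = 60.083 g.
SiO2 wt% = 60.083 / 203.771 × 100 = 29.49%.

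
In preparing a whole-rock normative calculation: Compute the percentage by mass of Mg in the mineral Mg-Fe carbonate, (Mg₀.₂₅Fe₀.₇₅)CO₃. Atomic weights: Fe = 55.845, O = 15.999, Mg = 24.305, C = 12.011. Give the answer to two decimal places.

5.63 mass %

M((Mg₀.₂₅Fe₀.₇₅)CO₃) = 107.968 g/mol.
Mg contributes 0.25 × 24.305 = 6.076 g per mole.
6.076/107.968 = 0.0563 → 5.63%.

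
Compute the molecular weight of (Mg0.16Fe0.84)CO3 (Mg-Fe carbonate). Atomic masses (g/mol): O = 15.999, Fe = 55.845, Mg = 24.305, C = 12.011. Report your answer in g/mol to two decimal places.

Mg: 0.16 × 24.305 = 3.8888
Fe: 0.84 × 55.845 = 46.9098
C: 1 × 12.011 = 12.0110
O: 3 × 15.999 = 47.9970
Summing the contributions gives the formula mass.

110.81 g/mol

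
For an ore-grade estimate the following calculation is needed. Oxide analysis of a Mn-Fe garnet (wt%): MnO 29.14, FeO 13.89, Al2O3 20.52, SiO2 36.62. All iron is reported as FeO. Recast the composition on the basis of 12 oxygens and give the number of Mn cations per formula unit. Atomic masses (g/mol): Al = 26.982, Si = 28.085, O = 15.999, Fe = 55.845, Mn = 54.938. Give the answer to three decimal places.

2.031 Mn apfu

MnO (M=70.937): mol = 0.41079; Mn = 0.41079, O = 0.41079.
FeO (M=71.844): mol = 0.19334; Fe = 0.19334, O = 0.19334.
Al2O3 (M=101.961): mol = 0.20125; Al = 0.40250, O = 0.60375.
SiO2 (M=60.083): mol = 0.60949; Si = 0.60949, O = 1.21898.
ΣO = 2.42686; factor = 12/ΣO = 4.94466.
Mn apfu = 0.41079 × 4.94466 = 2.031.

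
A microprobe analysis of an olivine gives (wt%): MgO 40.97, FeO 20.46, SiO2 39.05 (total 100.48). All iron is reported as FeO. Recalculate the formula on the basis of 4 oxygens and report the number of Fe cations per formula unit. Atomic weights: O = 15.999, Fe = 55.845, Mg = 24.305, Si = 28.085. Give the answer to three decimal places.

0.438 Fe apfu

40.97 wt% MgO ÷ 40.304 g/mol = 1.01652 mol, giving 1.01652 Mg and 1.01652 O.
20.46 wt% FeO ÷ 71.844 g/mol = 0.28478 mol, giving 0.28478 Fe and 0.28478 O.
39.05 wt% SiO2 ÷ 60.083 g/mol = 0.64993 mol, giving 0.64993 Si and 1.29986 O.
Oxygen sums to 2.60116; scaling by 4/2.60116 = 1.53778 puts the formula on 4 O.
Fe: 0.28478 × 1.53778 = 0.438 atoms per formula unit.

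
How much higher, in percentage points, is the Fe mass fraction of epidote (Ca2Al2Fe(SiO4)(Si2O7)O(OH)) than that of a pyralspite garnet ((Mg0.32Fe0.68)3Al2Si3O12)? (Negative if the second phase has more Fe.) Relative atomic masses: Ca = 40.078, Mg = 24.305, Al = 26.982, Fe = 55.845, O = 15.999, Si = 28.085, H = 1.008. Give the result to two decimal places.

Fe in Ca2Al2Fe(SiO4)(Si2O7)O(OH): molar mass 483.215 g/mol; 1×55.845 = 55.845 g → 11.56 wt%.
Fe in (Mg0.32Fe0.68)3Al2Si3O12: molar mass 467.464 g/mol; 2.04×55.845 = 113.924 g → 24.37 wt%.
Difference = 11.56 − 24.37 = -12.81 percentage points.

-12.81 percentage points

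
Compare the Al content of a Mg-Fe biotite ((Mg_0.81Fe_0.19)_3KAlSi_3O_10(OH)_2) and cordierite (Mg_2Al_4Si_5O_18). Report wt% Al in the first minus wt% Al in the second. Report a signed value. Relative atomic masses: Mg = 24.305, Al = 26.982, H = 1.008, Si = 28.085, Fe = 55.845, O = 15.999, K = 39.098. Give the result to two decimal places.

Al in (Mg_0.81Fe_0.19)_3KAlSi_3O_10(OH)_2: molar mass 435.232 g/mol; 1×26.982 = 26.982 g → 6.20 wt%.
Al in Mg_2Al_4Si_5O_18: molar mass 584.945 g/mol; 4×26.982 = 107.928 g → 18.45 wt%.
Difference = 6.20 − 18.45 = -12.25 percentage points.

-12.25 percentage points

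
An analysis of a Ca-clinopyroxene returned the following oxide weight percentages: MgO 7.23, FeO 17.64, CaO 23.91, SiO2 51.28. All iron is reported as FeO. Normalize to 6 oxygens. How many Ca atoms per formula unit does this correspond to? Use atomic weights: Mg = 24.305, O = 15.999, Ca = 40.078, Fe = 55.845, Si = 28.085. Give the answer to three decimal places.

1.000 Ca apfu

MgO (M=40.304): mol = 0.17939; Mg = 0.17939, O = 0.17939.
FeO (M=71.844): mol = 0.24553; Fe = 0.24553, O = 0.24553.
CaO (M=56.077): mol = 0.42638; Ca = 0.42638, O = 0.42638.
SiO2 (M=60.083): mol = 0.85349; Si = 0.85349, O = 1.70698.
ΣO = 2.55828; factor = 6/ΣO = 2.34533.
Ca apfu = 0.42638 × 2.34533 = 1.000.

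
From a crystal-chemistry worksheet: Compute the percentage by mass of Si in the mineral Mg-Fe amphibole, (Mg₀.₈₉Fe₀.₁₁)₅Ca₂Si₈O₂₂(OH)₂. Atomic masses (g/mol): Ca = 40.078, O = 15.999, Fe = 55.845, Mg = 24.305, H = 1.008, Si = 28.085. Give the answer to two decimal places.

Molar mass of (Mg₀.₈₉Fe₀.₁₁)₅Ca₂Si₈O₂₂(OH)₂: 4.45*24.305 + 0.55*55.845 + 2*40.078 + 8*28.085 + 24*15.999 + 2*1.008 = 829.700 g/mol.
Mass of Si per formula unit: 8 × 28.085 = 224.680 g.
Weight fraction Si = 224.680 / 829.700 = 0.2708.

27.08 mass %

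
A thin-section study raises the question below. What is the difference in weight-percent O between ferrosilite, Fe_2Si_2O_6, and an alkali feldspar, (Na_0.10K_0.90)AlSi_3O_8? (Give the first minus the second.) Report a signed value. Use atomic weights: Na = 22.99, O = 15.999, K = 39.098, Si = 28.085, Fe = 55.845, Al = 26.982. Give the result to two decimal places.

M(Fe_2Si_2O_6) = 263.854 g/mol, so wt% O = 95.994/263.854 × 100 = 36.38%.
M((Na_0.10K_0.90)AlSi_3O_8) = 276.716 g/mol, so wt% O = 127.992/276.716 × 100 = 46.25%.
36.38 − 46.25 = -9.87 pp.

-9.87 percentage points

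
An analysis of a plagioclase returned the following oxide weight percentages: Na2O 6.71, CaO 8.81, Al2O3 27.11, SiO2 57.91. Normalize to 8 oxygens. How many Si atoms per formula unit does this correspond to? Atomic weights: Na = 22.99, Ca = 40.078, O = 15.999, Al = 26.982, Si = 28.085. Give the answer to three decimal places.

2.578 Si apfu

6.71 wt% Na2O ÷ 61.979 g/mol = 0.10826 mol, giving 0.21652 Na and 0.10826 O.
8.81 wt% CaO ÷ 56.077 g/mol = 0.15711 mol, giving 0.15711 Ca and 0.15711 O.
27.11 wt% Al2O3 ÷ 101.961 g/mol = 0.26589 mol, giving 0.53178 Al and 0.79767 O.
57.91 wt% SiO2 ÷ 60.083 g/mol = 0.96383 mol, giving 0.96383 Si and 1.92766 O.
Oxygen sums to 2.99070; scaling by 8/2.99070 = 2.67496 puts the formula on 8 O.
Si: 0.96383 × 2.67496 = 2.578 atoms per formula unit.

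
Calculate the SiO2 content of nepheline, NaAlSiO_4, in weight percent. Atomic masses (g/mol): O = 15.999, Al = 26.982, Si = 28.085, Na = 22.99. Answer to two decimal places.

Molar mass of NaAlSiO_4 = 1*22.99 + 1*26.982 + 1*28.085 + 4*15.999 = 142.053 g/mol.
Each formula unit contains 1 Si, equivalent to 1/1 = 1.0000 mol SiO2.
M(SiO2) = 1×28.085 + 2×15.999 = 60.083 g/mol.
Mass of SiO2 per formula unit = 1.0000 × 60.083 = 60.083 g.
SiO2 wt% = 60.083 / 142.053 × 100 = 42.30%.

42.30 wt%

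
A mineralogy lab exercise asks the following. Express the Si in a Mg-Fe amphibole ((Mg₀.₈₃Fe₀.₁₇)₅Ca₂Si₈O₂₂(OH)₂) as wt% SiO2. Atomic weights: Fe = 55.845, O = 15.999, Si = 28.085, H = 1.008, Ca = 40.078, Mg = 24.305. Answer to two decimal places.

Formula mass = 839.162 g/mol.
8 Si → 8.0000 mol SiO2 per formula unit; M(SiO2) = 60.083, so SiO2 mass = 480.664 g.
480.664/839.162 × 100 = 57.28 wt%.

57.28 wt%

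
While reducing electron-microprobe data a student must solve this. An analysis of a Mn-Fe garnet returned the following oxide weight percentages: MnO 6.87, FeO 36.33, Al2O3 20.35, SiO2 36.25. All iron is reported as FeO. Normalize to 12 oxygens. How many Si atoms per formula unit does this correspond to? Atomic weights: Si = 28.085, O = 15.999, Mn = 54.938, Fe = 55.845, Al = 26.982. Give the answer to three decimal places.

MnO: 6.87/70.937 = 0.09685 mol → 0.09685 mol Mn, 0.09685 mol O.
FeO: 36.33/71.844 = 0.50568 mol → 0.50568 mol Fe, 0.50568 mol O.
Al2O3: 20.35/101.961 = 0.19959 mol → 0.39918 mol Al, 0.59877 mol O.
SiO2: 36.25/60.083 = 0.60333 mol → 0.60333 mol Si, 1.20666 mol O.
Total oxygen = 2.40796 mol. Normalization factor = 12/2.40796 = 4.98347.
Si per 12 O = 0.60333 × 4.98347 = 3.007.

3.007 Si apfu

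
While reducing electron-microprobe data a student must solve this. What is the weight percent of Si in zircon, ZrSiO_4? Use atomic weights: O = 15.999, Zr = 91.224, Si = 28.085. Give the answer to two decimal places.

M(ZrSiO_4) = 183.305 g/mol.
Si contributes 1 × 28.085 = 28.085 g per mole.
28.085/183.305 = 0.1532 → 15.32%.

15.32 wt%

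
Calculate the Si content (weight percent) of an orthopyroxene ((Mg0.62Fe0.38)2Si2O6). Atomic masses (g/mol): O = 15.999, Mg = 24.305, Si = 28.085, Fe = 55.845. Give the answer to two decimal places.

Molar mass of (Mg0.62Fe0.38)2Si2O6: 1.24×24.305 + 0.76×55.845 + 2×28.085 + 6×15.999 = 224.744 g/mol.
Mass of Si per formula unit: 2 × 28.085 = 56.170 g.
Weight fraction Si = 56.170 / 224.744 = 0.2499.

24.99 weight percent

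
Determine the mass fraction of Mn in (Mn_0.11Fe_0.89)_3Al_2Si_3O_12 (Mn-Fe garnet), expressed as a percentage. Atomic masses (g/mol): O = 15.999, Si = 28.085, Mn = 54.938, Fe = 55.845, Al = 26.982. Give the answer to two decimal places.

M((Mn_0.11Fe_0.89)_3Al_2Si_3O_12) = 497.443 g/mol.
Mn contributes 0.33 × 54.938 = 18.130 g per mole.
18.130/497.443 = 0.0364 → 3.64%.

3.64 weight percent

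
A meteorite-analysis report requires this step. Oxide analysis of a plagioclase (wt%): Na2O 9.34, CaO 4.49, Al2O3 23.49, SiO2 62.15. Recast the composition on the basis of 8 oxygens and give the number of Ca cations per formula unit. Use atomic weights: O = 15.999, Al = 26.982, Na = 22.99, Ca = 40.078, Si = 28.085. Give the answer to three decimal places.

0.214 Ca apfu

9.34 wt% Na2O ÷ 61.979 g/mol = 0.15070 mol, giving 0.30140 Na and 0.15070 O.
4.49 wt% CaO ÷ 56.077 g/mol = 0.08007 mol, giving 0.08007 Ca and 0.08007 O.
23.49 wt% Al2O3 ÷ 101.961 g/mol = 0.23038 mol, giving 0.46076 Al and 0.69114 O.
62.15 wt% SiO2 ÷ 60.083 g/mol = 1.03440 mol, giving 1.03440 Si and 2.06880 O.
Oxygen sums to 2.99071; scaling by 8/2.99071 = 2.67495 puts the formula on 8 O.
Ca: 0.08007 × 2.67495 = 0.214 atoms per formula unit.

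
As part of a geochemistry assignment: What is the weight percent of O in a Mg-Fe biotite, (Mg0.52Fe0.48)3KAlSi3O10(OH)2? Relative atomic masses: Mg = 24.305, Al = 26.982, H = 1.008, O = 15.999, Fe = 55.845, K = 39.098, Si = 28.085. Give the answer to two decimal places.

41.50 mass %

M((Mg0.52Fe0.48)3KAlSi3O10(OH)2) = 462.672 g/mol.
O contributes 12 × 15.999 = 191.988 g per mole.
191.988/462.672 = 0.4150 → 41.50%.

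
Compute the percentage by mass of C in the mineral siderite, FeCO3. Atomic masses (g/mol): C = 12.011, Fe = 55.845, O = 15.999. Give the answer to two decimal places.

Formula mass = 1×55.845 + 1×12.011 + 3×15.999 = 115.853 g/mol, of which 12.011 g is C.
So C makes up 12.011/115.853 = 0.1037 of the mass, i.e. 10.37%.

10.37 wt%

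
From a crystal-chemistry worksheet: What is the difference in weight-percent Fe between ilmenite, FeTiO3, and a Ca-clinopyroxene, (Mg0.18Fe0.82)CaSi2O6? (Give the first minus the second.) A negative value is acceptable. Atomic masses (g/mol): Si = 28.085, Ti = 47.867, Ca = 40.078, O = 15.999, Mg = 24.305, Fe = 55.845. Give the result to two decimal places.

17.92 percentage points

M(FeTiO3) = 151.709 g/mol, so wt% Fe = 55.845/151.709 × 100 = 36.81%.
M((Mg0.18Fe0.82)CaSi2O6) = 242.410 g/mol, so wt% Fe = 45.793/242.410 × 100 = 18.89%.
36.81 − 18.89 = 17.92 pp.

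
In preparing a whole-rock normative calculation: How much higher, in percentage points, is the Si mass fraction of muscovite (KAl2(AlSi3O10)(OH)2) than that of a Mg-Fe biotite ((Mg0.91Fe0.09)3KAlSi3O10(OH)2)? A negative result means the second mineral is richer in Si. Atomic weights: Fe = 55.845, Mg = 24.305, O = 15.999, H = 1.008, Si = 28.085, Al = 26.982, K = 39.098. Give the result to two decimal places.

M(KAl2(AlSi3O10)(OH)2) = 398.303 g/mol, so wt% Si = 84.255/398.303 × 100 = 21.15%.
M((Mg0.91Fe0.09)3KAlSi3O10(OH)2) = 425.770 g/mol, so wt% Si = 84.255/425.770 × 100 = 19.79%.
21.15 − 19.79 = 1.36 pp.

1.36 percentage points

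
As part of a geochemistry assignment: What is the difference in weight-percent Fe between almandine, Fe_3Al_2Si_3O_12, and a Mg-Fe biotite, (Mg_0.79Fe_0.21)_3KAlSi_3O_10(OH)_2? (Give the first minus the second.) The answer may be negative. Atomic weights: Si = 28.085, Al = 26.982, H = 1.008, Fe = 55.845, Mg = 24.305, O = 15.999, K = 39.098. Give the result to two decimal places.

25.61 percentage points

Fe in Fe_3Al_2Si_3O_12: molar mass 497.742 g/mol; 3×55.845 = 167.535 g → 33.66 wt%.
Fe in (Mg_0.79Fe_0.21)_3KAlSi_3O_10(OH)_2: molar mass 437.124 g/mol; 0.63×55.845 = 35.182 g → 8.05 wt%.
Difference = 33.66 − 8.05 = 25.61 percentage points.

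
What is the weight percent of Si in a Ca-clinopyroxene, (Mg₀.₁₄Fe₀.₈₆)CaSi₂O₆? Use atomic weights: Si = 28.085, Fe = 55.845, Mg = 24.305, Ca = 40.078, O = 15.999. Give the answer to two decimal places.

23.05 weight percent

Formula mass = 0.14*24.305 + 0.86*55.845 + 1*40.078 + 2*28.085 + 6*15.999 = 243.671 g/mol, of which 56.170 g is Si.
So Si makes up 56.170/243.671 = 0.2305 of the mass, i.e. 23.05%.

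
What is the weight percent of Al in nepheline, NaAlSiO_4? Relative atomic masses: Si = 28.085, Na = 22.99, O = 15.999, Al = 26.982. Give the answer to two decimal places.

Molar mass of NaAlSiO_4: 1×22.99 + 1×26.982 + 1×28.085 + 4×15.999 = 142.053 g/mol.
Mass of Al per formula unit: 1 × 26.982 = 26.982 g.
Weight fraction Al = 26.982 / 142.053 = 0.1899.

18.99 wt%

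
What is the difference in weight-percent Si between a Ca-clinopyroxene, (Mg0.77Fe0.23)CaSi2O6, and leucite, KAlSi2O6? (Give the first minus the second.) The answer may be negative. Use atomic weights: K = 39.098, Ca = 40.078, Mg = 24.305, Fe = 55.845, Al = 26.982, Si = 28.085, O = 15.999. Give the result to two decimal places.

First mineral: 56.170 g Si in 223.801 g formula = 25.10 wt% Si.
Second mineral: 56.170 g Si in 218.244 g formula = 25.74 wt% Si.
25.10% − 25.74% gives a difference of -0.64 percentage points.

-0.64 percentage points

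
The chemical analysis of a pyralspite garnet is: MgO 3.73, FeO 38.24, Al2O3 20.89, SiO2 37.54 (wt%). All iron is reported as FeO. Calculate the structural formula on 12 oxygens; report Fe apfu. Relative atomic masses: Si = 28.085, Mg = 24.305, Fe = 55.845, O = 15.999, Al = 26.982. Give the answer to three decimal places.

2.566 Fe apfu

MgO (M=40.304): mol = 0.09255; Mg = 0.09255, O = 0.09255.
FeO (M=71.844): mol = 0.53226; Fe = 0.53226, O = 0.53226.
Al2O3 (M=101.961): mol = 0.20488; Al = 0.40976, O = 0.61464.
SiO2 (M=60.083): mol = 0.62480; Si = 0.62480, O = 1.24960.
ΣO = 2.48905; factor = 12/ΣO = 4.82112.
Fe apfu = 0.53226 × 4.82112 = 2.566.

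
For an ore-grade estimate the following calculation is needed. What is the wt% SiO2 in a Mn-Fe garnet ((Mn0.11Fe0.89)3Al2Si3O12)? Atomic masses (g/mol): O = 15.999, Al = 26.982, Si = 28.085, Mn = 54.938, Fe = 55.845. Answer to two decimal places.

Formula mass = 497.443 g/mol.
3 Si → 3.0000 mol SiO2 per formula unit; M(SiO2) = 60.083, so SiO2 mass = 180.249 g.
180.249/497.443 × 100 = 36.24 wt%.

36.24 wt%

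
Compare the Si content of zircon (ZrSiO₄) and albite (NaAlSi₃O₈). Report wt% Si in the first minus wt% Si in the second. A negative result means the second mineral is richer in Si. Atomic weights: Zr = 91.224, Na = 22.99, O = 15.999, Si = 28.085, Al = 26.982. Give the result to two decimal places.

Si in ZrSiO₄: molar mass 183.305 g/mol; 1×28.085 = 28.085 g → 15.32 wt%.
Si in NaAlSi₃O₈: molar mass 262.219 g/mol; 3×28.085 = 84.255 g → 32.13 wt%.
Difference = 15.32 − 32.13 = -16.81 percentage points.

-16.81 percentage points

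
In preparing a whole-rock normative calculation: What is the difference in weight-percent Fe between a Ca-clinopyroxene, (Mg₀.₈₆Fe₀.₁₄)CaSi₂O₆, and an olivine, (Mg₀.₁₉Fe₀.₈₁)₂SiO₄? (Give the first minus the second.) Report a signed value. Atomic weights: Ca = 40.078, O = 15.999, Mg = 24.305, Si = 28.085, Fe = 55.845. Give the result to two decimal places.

-43.63 percentage points

M((Mg₀.₈₆Fe₀.₁₄)CaSi₂O₆) = 220.963 g/mol, so wt% Fe = 7.818/220.963 × 100 = 3.54%.
M((Mg₀.₁₉Fe₀.₈₁)₂SiO₄) = 191.786 g/mol, so wt% Fe = 90.469/191.786 × 100 = 47.17%.
3.54 − 47.17 = -43.63 pp.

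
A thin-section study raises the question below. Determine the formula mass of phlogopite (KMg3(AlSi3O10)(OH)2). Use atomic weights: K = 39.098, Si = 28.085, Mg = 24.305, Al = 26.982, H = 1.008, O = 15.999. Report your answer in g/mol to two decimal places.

M = 1(39.098) + 3(24.305) + 1(26.982) + 3(28.085) + 12(15.999) + 2(1.008)

417.25 g/mol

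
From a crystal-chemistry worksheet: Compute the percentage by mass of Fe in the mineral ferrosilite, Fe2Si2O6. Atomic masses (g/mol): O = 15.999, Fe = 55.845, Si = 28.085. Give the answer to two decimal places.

M(Fe2Si2O6) = 263.854 g/mol.
Fe contributes 2 × 55.845 = 111.690 g per mole.
111.690/263.854 = 0.4233 → 42.33%.

42.33 weight percent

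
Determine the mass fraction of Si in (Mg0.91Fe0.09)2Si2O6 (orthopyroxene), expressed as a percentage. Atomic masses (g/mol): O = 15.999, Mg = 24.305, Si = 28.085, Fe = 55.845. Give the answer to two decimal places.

Molar mass of (Mg0.91Fe0.09)2Si2O6: 1.82·24.305 + 0.18·55.845 + 2·28.085 + 6·15.999 = 206.451 g/mol.
Mass of Si per formula unit: 2 × 28.085 = 56.170 g.
Weight fraction Si = 56.170 / 206.451 = 0.2721.

27.21 mass %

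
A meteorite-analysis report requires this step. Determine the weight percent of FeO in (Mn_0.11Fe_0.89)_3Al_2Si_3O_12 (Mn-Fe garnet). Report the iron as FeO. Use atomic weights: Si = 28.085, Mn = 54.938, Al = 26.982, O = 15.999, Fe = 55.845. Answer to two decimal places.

M((Mn_0.11Fe_0.89)_3Al_2Si_3O_12) = 497.443 g/mol; M(FeO) = 71.844 g/mol.
Moles FeO per formula unit = 2.67 Fe ÷ 1 = 2.6700.
FeO fraction = (2.6700 × 71.844) / 497.443 = 191.823/497.443 = 0.3856.

38.56 wt%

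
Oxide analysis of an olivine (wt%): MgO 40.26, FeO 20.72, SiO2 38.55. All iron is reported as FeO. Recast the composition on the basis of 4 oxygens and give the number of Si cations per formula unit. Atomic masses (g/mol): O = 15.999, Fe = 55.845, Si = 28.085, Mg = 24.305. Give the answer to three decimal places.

0.998 Si apfu

MgO: 40.26/40.304 = 0.99891 mol → 0.99891 mol Mg, 0.99891 mol O.
FeO: 20.72/71.844 = 0.28840 mol → 0.28840 mol Fe, 0.28840 mol O.
SiO2: 38.55/60.083 = 0.64161 mol → 0.64161 mol Si, 1.28322 mol O.
Total oxygen = 2.57053 mol. Normalization factor = 4/2.57053 = 1.55610.
Si per 4 O = 0.64161 × 1.55610 = 0.998.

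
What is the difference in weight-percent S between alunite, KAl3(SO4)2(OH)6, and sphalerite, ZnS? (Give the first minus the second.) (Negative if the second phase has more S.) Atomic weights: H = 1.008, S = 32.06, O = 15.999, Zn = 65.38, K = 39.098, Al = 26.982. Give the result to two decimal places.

-17.42 percentage points

M(KAl3(SO4)2(OH)6) = 414.198 g/mol, so wt% S = 64.120/414.198 × 100 = 15.48%.
M(ZnS) = 97.440 g/mol, so wt% S = 32.060/97.440 × 100 = 32.90%.
15.48 − 32.90 = -17.42 pp.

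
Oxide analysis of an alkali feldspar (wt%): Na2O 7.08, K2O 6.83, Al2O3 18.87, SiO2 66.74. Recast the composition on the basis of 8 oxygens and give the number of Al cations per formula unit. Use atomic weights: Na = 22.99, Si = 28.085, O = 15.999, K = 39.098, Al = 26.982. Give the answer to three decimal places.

7.08 wt% Na2O ÷ 61.979 g/mol = 0.11423 mol, giving 0.22846 Na and 0.11423 O.
6.83 wt% K2O ÷ 94.195 g/mol = 0.07251 mol, giving 0.14502 K and 0.07251 O.
18.87 wt% Al2O3 ÷ 101.961 g/mol = 0.18507 mol, giving 0.37014 Al and 0.55521 O.
66.74 wt% SiO2 ÷ 60.083 g/mol = 1.11080 mol, giving 1.11080 Si and 2.22160 O.
Oxygen sums to 2.96355; scaling by 8/2.96355 = 2.69947 puts the formula on 8 O.
Al: 0.37014 × 2.69947 = 0.999 atoms per formula unit.

0.999 Al apfu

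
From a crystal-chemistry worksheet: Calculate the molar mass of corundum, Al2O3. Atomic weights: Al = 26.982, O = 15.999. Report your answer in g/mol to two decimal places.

M = 2*26.982 + 3*15.999

101.96 g/mol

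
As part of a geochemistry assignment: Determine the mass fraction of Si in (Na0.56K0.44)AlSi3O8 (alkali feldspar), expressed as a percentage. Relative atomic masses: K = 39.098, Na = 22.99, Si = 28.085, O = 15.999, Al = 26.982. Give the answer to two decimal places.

Molar mass of (Na0.56K0.44)AlSi3O8: 0.56·22.99 + 0.44·39.098 + 1·26.982 + 3·28.085 + 8·15.999 = 269.307 g/mol.
Mass of Si per formula unit: 3 × 28.085 = 84.255 g.
Weight fraction Si = 84.255 / 269.307 = 0.3129.

31.29 wt%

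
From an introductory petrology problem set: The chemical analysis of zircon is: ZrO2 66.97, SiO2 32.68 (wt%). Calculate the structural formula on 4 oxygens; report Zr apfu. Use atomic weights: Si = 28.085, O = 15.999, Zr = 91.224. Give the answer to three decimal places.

66.97 wt% ZrO2 ÷ 123.222 g/mol = 0.54349 mol, giving 0.54349 Zr and 1.08698 O.
32.68 wt% SiO2 ÷ 60.083 g/mol = 0.54391 mol, giving 0.54391 Si and 1.08782 O.
Oxygen sums to 2.17480; scaling by 4/2.17480 = 1.83925 puts the formula on 4 O.
Zr: 0.54349 × 1.83925 = 1.000 atoms per formula unit.

1.000 Zr apfu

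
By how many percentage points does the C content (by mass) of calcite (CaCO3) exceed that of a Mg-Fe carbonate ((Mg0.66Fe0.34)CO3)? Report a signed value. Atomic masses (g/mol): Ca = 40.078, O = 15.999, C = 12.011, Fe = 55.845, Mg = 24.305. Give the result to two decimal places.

M(CaCO3) = 100.086 g/mol, so wt% C = 12.011/100.086 × 100 = 12.00%.
M((Mg0.66Fe0.34)CO3) = 95.037 g/mol, so wt% C = 12.011/95.037 × 100 = 12.64%.
12.00 − 12.64 = -0.64 pp.

-0.64 percentage points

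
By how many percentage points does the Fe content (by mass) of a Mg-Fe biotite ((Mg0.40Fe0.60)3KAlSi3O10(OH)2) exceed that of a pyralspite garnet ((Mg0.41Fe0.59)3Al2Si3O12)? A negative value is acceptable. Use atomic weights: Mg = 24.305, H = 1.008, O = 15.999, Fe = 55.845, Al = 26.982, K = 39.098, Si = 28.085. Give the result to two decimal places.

-0.33 percentage points

M((Mg0.40Fe0.60)3KAlSi3O10(OH)2) = 474.026 g/mol, so wt% Fe = 100.521/474.026 × 100 = 21.21%.
M((Mg0.41Fe0.59)3Al2Si3O12) = 458.948 g/mol, so wt% Fe = 98.846/458.948 × 100 = 21.54%.
21.21 − 21.54 = -0.33 pp.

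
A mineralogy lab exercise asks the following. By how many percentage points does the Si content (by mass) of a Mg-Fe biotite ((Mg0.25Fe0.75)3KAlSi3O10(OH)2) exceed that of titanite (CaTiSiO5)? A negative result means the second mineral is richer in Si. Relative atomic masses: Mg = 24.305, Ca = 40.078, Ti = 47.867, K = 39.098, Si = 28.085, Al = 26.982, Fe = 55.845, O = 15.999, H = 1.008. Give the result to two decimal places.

2.93 percentage points

M((Mg0.25Fe0.75)3KAlSi3O10(OH)2) = 488.219 g/mol, so wt% Si = 84.255/488.219 × 100 = 17.26%.
M(CaTiSiO5) = 196.025 g/mol, so wt% Si = 28.085/196.025 × 100 = 14.33%.
17.26 − 14.33 = 2.93 pp.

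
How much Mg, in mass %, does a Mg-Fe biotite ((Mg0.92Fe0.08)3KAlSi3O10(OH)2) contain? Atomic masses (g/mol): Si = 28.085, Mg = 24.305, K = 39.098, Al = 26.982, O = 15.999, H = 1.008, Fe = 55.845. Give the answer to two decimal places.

15.79 mass %

M((Mg0.92Fe0.08)3KAlSi3O10(OH)2) = 424.824 g/mol.
Mg contributes 2.76 × 24.305 = 67.082 g per mole.
67.082/424.824 = 0.1579 → 15.79%.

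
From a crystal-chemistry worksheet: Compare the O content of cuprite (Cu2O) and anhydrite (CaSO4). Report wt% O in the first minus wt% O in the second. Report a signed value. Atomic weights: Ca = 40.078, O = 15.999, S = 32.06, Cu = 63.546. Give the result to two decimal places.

-35.83 percentage points

O in Cu2O: molar mass 143.091 g/mol; 1×15.999 = 15.999 g → 11.18 wt%.
O in CaSO4: molar mass 136.134 g/mol; 4×15.999 = 63.996 g → 47.01 wt%.
Difference = 11.18 − 47.01 = -35.83 percentage points.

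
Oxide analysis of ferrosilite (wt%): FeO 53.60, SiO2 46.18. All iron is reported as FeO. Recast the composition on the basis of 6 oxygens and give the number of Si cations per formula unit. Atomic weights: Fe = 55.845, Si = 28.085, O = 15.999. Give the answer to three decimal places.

2.020 Si apfu

FeO (M=71.844): mol = 0.74606; Fe = 0.74606, O = 0.74606.
SiO2 (M=60.083): mol = 0.76860; Si = 0.76860, O = 1.53720.
ΣO = 2.28326; factor = 6/ΣO = 2.62782.
Si apfu = 0.76860 × 2.62782 = 2.020.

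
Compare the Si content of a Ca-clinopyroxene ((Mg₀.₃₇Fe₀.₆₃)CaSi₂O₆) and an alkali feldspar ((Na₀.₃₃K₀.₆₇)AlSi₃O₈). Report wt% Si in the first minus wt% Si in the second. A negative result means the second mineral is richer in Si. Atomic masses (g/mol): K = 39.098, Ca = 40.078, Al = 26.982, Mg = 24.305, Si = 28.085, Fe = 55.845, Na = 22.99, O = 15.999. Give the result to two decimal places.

First mineral: 56.170 g Si in 236.417 g formula = 23.76 wt% Si.
Second mineral: 84.255 g Si in 273.011 g formula = 30.86 wt% Si.
23.76% − 30.86% gives a difference of -7.10 percentage points.

-7.10 percentage points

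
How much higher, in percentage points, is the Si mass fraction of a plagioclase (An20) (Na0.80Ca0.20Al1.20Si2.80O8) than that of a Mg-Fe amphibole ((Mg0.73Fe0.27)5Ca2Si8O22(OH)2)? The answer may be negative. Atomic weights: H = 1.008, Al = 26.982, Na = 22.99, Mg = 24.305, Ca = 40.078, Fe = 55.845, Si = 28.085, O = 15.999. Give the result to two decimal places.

M(Na0.80Ca0.20Al1.20Si2.80O8) = 265.416 g/mol, so wt% Si = 78.638/265.416 × 100 = 29.63%.
M((Mg0.73Fe0.27)5Ca2Si8O22(OH)2) = 854.932 g/mol, so wt% Si = 224.680/854.932 × 100 = 26.28%.
29.63 − 26.28 = 3.35 pp.

3.35 percentage points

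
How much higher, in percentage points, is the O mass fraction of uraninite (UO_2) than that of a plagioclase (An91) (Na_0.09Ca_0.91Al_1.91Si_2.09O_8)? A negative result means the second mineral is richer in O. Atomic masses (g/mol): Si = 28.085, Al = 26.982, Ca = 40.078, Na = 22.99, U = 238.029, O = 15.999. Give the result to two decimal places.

-34.40 percentage points

First mineral: 31.998 g O in 270.027 g formula = 11.85 wt% O.
Second mineral: 127.992 g O in 276.765 g formula = 46.25 wt% O.
11.85% − 46.25% gives a difference of -34.40 percentage points.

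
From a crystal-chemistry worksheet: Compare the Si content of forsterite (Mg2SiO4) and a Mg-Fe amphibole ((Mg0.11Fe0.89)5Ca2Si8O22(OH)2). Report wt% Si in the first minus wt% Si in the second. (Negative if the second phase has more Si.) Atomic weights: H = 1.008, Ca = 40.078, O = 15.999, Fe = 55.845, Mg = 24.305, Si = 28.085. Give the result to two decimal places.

-3.62 percentage points

First mineral: 28.085 g Si in 140.691 g formula = 19.96 wt% Si.
Second mineral: 224.680 g Si in 952.706 g formula = 23.58 wt% Si.
19.96% − 23.58% gives a difference of -3.62 percentage points.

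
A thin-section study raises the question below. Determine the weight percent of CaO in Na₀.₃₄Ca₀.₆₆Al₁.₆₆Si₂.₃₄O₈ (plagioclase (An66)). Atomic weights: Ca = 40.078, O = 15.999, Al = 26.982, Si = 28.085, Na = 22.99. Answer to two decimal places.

M(Na₀.₃₄Ca₀.₆₆Al₁.₆₆Si₂.₃₄O₈) = 272.769 g/mol; M(CaO) = 56.077 g/mol.
Moles CaO per formula unit = 0.66 Ca ÷ 1 = 0.6600.
CaO fraction = (0.6600 × 56.077) / 272.769 = 37.011/272.769 = 0.1357.

13.57 wt%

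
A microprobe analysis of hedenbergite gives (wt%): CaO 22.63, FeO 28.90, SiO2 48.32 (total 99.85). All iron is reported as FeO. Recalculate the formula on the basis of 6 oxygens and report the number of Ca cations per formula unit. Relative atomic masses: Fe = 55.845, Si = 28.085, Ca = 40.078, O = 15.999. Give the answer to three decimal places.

1.003 Ca apfu

22.63 wt% CaO ÷ 56.077 g/mol = 0.40355 mol, giving 0.40355 Ca and 0.40355 O.
28.90 wt% FeO ÷ 71.844 g/mol = 0.40226 mol, giving 0.40226 Fe and 0.40226 O.
48.32 wt% SiO2 ÷ 60.083 g/mol = 0.80422 mol, giving 0.80422 Si and 1.60844 O.
Oxygen sums to 2.41425; scaling by 6/2.41425 = 2.48524 puts the formula on 6 O.
Ca: 0.40355 × 2.48524 = 1.003 atoms per formula unit.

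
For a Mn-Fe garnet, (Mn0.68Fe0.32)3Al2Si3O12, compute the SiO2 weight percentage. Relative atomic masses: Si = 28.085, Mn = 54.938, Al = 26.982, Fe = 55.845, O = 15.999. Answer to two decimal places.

Formula mass = 495.892 g/mol.
3 Si → 3.0000 mol SiO2 per formula unit; M(SiO2) = 60.083, so SiO2 mass = 180.249 g.
180.249/495.892 × 100 = 36.35 wt%.

36.35 wt%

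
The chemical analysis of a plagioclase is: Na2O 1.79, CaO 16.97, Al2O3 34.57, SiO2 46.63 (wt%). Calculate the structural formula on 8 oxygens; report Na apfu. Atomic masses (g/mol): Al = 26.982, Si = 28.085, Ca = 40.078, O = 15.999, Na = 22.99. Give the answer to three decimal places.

Na2O: 1.79/61.979 = 0.02888 mol → 0.05776 mol Na, 0.02888 mol O.
CaO: 16.97/56.077 = 0.30262 mol → 0.30262 mol Ca, 0.30262 mol O.
Al2O3: 34.57/101.961 = 0.33905 mol → 0.67810 mol Al, 1.01715 mol O.
SiO2: 46.63/60.083 = 0.77609 mol → 0.77609 mol Si, 1.55218 mol O.
Total oxygen = 2.90083 mol. Normalization factor = 8/2.90083 = 2.75783.
Na per 8 O = 0.05776 × 2.75783 = 0.159.

0.159 Na apfu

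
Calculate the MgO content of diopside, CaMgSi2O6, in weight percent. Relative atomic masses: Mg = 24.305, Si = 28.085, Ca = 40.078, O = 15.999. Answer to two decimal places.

18.61 wt%

Molar mass of CaMgSi2O6 = 1*40.078 + 1*24.305 + 2*28.085 + 6*15.999 = 216.547 g/mol.
Each formula unit contains 1 Mg, equivalent to 1/1 = 1.0000 mol MgO.
M(MgO) = 1×24.305 + 1×15.999 = 40.304 g/mol.
Mass of MgO per formula unit = 1.0000 × 40.304 = 40.304 g.
MgO wt% = 40.304 / 216.547 × 100 = 18.61%.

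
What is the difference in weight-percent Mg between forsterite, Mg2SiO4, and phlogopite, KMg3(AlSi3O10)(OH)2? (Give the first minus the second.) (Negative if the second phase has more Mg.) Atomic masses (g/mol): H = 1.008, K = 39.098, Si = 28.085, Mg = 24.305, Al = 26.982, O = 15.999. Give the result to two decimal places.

17.08 percentage points

First mineral: 48.610 g Mg in 140.691 g formula = 34.55 wt% Mg.
Second mineral: 72.915 g Mg in 417.254 g formula = 17.47 wt% Mg.
34.55% − 17.47% gives a difference of 17.08 percentage points.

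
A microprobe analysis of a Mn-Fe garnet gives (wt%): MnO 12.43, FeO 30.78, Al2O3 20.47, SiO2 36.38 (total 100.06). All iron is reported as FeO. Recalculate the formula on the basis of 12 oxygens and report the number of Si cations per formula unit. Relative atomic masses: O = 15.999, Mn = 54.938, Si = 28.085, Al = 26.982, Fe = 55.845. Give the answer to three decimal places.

3.006 Si apfu

MnO: 12.43/70.937 = 0.17523 mol → 0.17523 mol Mn, 0.17523 mol O.
FeO: 30.78/71.844 = 0.42843 mol → 0.42843 mol Fe, 0.42843 mol O.
Al2O3: 20.47/101.961 = 0.20076 mol → 0.40152 mol Al, 0.60228 mol O.
SiO2: 36.38/60.083 = 0.60550 mol → 0.60550 mol Si, 1.21100 mol O.
Total oxygen = 2.41694 mol. Normalization factor = 12/2.41694 = 4.96496.
Si per 12 O = 0.60550 × 4.96496 = 3.006.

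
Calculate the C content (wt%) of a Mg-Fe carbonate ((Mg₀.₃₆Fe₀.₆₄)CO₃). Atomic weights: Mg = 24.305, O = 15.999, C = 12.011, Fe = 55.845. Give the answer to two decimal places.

Formula mass = 0.36*24.305 + 0.64*55.845 + 1*12.011 + 3*15.999 = 104.499 g/mol, of which 12.011 g is C.
So C makes up 12.011/104.499 = 0.1149 of the mass, i.e. 11.49%.

11.49 wt%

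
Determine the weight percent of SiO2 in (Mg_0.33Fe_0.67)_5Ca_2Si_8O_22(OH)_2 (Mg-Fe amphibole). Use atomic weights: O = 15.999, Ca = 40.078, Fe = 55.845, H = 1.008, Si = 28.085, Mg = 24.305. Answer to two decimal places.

52.36 wt%

Molar mass of (Mg_0.33Fe_0.67)_5Ca_2Si_8O_22(OH)_2 = 1.65·24.305 + 3.35·55.845 + 2·40.078 + 8·28.085 + 24·15.999 + 2·1.008 = 918.012 g/mol.
Each formula unit contains 8 Si, equivalent to 8/1 = 8.0000 mol SiO2.
M(SiO2) = 1×28.085 + 2×15.999 = 60.083 g/mol.
Mass of SiO2 per formula unit = 8.0000 × 60.083 = 480.664 g.
SiO2 wt% = 480.664 / 918.012 × 100 = 52.36%.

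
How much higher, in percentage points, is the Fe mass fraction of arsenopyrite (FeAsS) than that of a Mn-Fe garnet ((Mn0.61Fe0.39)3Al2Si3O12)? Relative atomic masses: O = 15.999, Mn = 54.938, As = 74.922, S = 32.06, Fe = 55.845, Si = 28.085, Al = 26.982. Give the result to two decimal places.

M(FeAsS) = 162.827 g/mol, so wt% Fe = 55.845/162.827 × 100 = 34.30%.
M((Mn0.61Fe0.39)3Al2Si3O12) = 496.082 g/mol, so wt% Fe = 65.339/496.082 × 100 = 13.17%.
34.30 − 13.17 = 21.13 pp.

21.13 percentage points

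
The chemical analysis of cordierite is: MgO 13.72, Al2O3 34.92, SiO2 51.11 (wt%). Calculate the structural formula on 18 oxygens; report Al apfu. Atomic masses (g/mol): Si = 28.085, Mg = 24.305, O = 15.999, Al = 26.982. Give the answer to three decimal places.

4.017 Al apfu

MgO: 13.72/40.304 = 0.34041 mol → 0.34041 mol Mg, 0.34041 mol O.
Al2O3: 34.92/101.961 = 0.34248 mol → 0.68496 mol Al, 1.02744 mol O.
SiO2: 51.11/60.083 = 0.85066 mol → 0.85066 mol Si, 1.70132 mol O.
Total oxygen = 3.06917 mol. Normalization factor = 18/3.06917 = 5.86478.
Al per 18 O = 0.68496 × 5.86478 = 4.017.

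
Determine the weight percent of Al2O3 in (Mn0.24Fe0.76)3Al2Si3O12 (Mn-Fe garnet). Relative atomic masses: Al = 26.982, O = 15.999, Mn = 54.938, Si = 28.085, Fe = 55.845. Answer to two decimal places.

Formula mass = 497.089 g/mol.
2 Al → 1.0000 mol Al2O3 per formula unit; M(Al2O3) = 101.961, so Al2O3 mass = 101.961 g.
101.961/497.089 × 100 = 20.51 wt%.

20.51 wt%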